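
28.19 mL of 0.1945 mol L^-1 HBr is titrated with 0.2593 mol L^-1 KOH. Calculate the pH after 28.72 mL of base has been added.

n(acid) = 0.1945 x 0.02819 = 0.005483 mol; n(KOH) added = 0.2593 x 0.02872 = 0.007447 mol.
Base is in excess by 0.007447 - 0.005483 = 0.001964 mol in a total volume of 0.05691 L.
[OH^-] = 0.001964/0.05691 = 0.03451 M, so pOH = 1.46 and pH = 14.00 - 1.46 = 12.54.

12.54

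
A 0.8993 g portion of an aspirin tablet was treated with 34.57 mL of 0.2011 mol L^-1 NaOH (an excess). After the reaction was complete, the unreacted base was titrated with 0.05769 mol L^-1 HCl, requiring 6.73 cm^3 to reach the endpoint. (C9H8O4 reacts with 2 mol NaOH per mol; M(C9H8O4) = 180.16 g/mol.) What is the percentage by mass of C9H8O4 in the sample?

Total n(NaOH) added = 0.2011 x 0.03457 = 0.006952 mol.
n(HCl) used = 0.05769 x 0.006730 = 0.0003883 mol, which equals the excess n(NaOH).
So n(NaOH) consumed by the sample = 0.006952 - 0.0003883 = 0.006564 mol.
n(C9H8O4) = 0.006564 / 2 = 0.003282 mol.
mass C9H8O4 = 0.003282 x 180.16 = 0.5913 g, so %C9H8O4 = 0.5913/0.8993 x 100 = 65.7%.

65.7%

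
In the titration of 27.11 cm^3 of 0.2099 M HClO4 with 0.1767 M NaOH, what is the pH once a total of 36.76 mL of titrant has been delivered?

12.10

n(acid) = 0.2099 x 0.02711 = 0.005690 mol; n(NaOH) added = 0.1767 x 0.03676 = 0.006495 mol.
Base is in excess by 0.006495 - 0.005690 = 0.0008051 mol in a total volume of 0.06387 L.
[OH^-] = 0.0008051/0.06387 = 0.01261 M, so pOH = 1.90 and pH = 14.00 - 1.90 = 12.10.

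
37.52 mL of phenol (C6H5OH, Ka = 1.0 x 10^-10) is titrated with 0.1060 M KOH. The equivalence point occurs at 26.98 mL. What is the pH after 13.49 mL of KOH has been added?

10.00

13.49 mL is exactly half the equivalence volume (26.98/2), i.e. the half-equivalence point.
There, n(HA) = n(A^-), so pH = pKa = -log(1.0 x 10^-10) = 10.00.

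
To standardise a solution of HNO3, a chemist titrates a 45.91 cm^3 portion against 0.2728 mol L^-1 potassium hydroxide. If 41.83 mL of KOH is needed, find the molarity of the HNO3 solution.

0.249 M

n(KOH) delivered = 0.2728 x 0.04183 = 0.01141 mol.
For a 1:1 reaction, n(HNO3) = 0.01141 mol.
[HNO3] = 0.01141 mol / 0.04591 L = 0.249 M.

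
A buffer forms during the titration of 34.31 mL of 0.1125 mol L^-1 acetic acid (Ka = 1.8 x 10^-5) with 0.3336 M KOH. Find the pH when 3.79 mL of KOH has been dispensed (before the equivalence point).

4.43

Initial n(CH3COOH) = 0.1125 x 0.03431 = 0.003860 mol.
n(KOH) added = 0.3336 x 0.003790 = 0.001264 mol, converting that many moles of CH3COOH to CH3COO-.
Remaining n(CH3COOH) = 0.002596 mol; n(CH3COO-) = 0.001264 mol.
By Henderson-Hasselbalch, pH = pKa + log([A^-]/[HA]) = 4.74 + log(0.001264/0.002596) = 4.74 + (-0.31) = 4.43.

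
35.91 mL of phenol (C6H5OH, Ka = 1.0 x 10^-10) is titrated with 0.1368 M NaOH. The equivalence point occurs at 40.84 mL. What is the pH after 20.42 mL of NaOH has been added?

20.42 mL is exactly half the equivalence volume (40.84/2), i.e. the half-equivalence point.
There, n(HA) = n(A^-), so pH = pKa = -log(1.0 x 10^-10) = 10.00.

10.00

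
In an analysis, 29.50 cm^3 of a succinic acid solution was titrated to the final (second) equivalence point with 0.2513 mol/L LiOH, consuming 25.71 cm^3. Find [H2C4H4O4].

0.110 M

n(LiOH) = 0.2513 x 0.02571 = 0.006461 mol.
At the final (second) equivalence point, 2 mol OH^- react per mol H2C4H4O4, so n(H2C4H4O4) = 0.006461 / 2 = 0.003230 mol.
[H2C4H4O4] = 0.003230 / 0.02950 L = 0.110 M.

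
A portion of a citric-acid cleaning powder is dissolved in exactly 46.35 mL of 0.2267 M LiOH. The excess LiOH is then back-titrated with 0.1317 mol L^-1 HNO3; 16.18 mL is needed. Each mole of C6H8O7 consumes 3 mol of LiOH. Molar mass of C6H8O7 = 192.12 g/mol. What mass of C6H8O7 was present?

Total n(LiOH) added = 0.2267 x 0.04635 = 0.01051 mol.
n(HNO3) used = 0.1317 x 0.01618 = 0.002131 mol, which equals the excess n(LiOH).
So n(LiOH) consumed by the sample = 0.01051 - 0.002131 = 0.008377 mol.
n(C6H8O7) = 0.008377 / 3 = 0.002792 mol.
mass = 0.002792 mol x 192.12 g/mol = 0.536 g.

0.536 g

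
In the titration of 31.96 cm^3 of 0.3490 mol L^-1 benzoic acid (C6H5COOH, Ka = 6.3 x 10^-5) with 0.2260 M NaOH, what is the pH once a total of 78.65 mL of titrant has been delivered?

n(acid) = 0.3490 x 0.03196 = 0.01115 mol; n(NaOH) added = 0.2260 x 0.07865 = 0.01777 mol.
Base is in excess by 0.01777 - 0.01115 = 0.006621 mol in a total volume of 0.1106 L.
[OH^-] = 0.006621/0.1106 = 0.05986 M, so pOH = 1.22 and pH = 14.00 - 1.22 = 12.78.

12.78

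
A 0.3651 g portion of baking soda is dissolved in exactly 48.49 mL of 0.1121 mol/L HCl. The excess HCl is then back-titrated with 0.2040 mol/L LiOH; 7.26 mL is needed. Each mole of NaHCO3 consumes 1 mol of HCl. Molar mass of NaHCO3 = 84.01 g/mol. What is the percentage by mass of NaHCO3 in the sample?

91.0%

Total n(HCl) added = 0.1121 x 0.04849 = 0.005436 mol.
n(LiOH) used = 0.2040 x 0.007260 = 0.001481 mol, which equals the excess n(HCl).
So n(HCl) consumed by the sample = 0.005436 - 0.001481 = 0.003955 mol.
n(NaHCO3) = 0.003955 / 1 = 0.003955 mol.
mass NaHCO3 = 0.003955 x 84.01 = 0.3322 g, so %NaHCO3 = 0.3322/0.3651 x 100 = 91.0%.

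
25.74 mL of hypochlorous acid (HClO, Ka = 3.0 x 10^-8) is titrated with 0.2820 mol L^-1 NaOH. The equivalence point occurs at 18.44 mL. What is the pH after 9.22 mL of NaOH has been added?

7.52

9.22 mL is exactly half the equivalence volume (18.44/2), i.e. the half-equivalence point.
There, n(HA) = n(A^-), so pH = pKa = -log(3.0 x 10^-8) = 7.52.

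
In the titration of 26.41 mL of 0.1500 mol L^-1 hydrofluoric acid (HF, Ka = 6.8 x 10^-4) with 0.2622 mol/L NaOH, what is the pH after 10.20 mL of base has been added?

3.49

Initial n(HF) = 0.1500 x 0.02641 = 0.003961 mol.
n(NaOH) added = 0.2622 x 0.01020 = 0.002674 mol, converting that many moles of HF to F-.
Remaining n(HF) = 0.001287 mol; n(F-) = 0.002674 mol.
By Henderson-Hasselbalch, pH = pKa + log([A^-]/[HA]) = 3.17 + log(0.002674/0.001287) = 3.17 + (+0.32) = 3.49.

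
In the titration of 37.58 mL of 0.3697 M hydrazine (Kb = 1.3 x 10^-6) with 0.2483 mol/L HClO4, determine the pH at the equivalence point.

n(N2H4) = 0.3697 x 0.03758 = 0.01389 mol; V(HClO4) at equivalence = 0.01389/0.2483 = 0.05595 L.
At equivalence the base is fully converted to N2H5+; total volume = 0.09353 L, so [N2H5+] = 0.01389/0.09353 = 0.1485 M.
Ka(N2H5+) = Kw/Kb = 1.0e-14 / 1.3 x 10^-6 = 7.69e-9.
[H^+] = sqrt(Ka x [N2H5+]) = sqrt(7.69e-9 x 0.1485) = 3.38e-5 M.
pH = -log(3.38e-5) = 4.47.

4.47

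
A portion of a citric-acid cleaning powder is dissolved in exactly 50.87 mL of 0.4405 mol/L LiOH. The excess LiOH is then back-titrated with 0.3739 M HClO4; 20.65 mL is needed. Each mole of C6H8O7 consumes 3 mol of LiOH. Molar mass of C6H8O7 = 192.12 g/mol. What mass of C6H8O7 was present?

Total n(LiOH) added = 0.4405 x 0.05087 = 0.02241 mol.
n(HClO4) used = 0.3739 x 0.02065 = 0.007721 mol, which equals the excess n(LiOH).
So n(LiOH) consumed by the sample = 0.02241 - 0.007721 = 0.01469 mol.
n(C6H8O7) = 0.01469 / 3 = 0.004896 mol.
mass = 0.004896 mol x 192.12 g/mol = 0.941 g.

0.941 g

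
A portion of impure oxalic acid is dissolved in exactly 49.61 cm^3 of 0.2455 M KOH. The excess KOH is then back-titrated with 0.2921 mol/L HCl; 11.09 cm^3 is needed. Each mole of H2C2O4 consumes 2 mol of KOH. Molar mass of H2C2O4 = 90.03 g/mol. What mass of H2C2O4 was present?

Total n(KOH) added = 0.2455 x 0.04961 = 0.01218 mol.
n(HCl) used = 0.2921 x 0.01109 = 0.003239 mol, which equals the excess n(KOH).
So n(KOH) consumed by the sample = 0.01218 - 0.003239 = 0.008940 mol.
n(H2C2O4) = 0.008940 / 2 = 0.004470 mol.
mass = 0.004470 mol x 90.03 g/mol = 0.402 g.

0.402 g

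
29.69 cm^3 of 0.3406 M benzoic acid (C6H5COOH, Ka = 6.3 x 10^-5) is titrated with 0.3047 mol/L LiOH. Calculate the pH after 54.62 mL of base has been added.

12.89

n(acid) = 0.3406 x 0.02969 = 0.01011 mol; n(LiOH) added = 0.3047 x 0.05462 = 0.01664 mol.
Base is in excess by 0.01664 - 0.01011 = 0.006530 mol in a total volume of 0.08431 L.
[OH^-] = 0.006530/0.08431 = 0.07746 M, so pOH = 1.11 and pH = 14.00 - 1.11 = 12.89.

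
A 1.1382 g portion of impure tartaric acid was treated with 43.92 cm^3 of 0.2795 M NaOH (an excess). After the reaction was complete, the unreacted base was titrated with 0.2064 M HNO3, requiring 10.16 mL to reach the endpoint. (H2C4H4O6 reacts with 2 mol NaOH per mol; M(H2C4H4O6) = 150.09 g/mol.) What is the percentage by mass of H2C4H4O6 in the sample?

Total n(NaOH) added = 0.2795 x 0.04392 = 0.01228 mol.
n(HNO3) used = 0.2064 x 0.01016 = 0.002097 mol, which equals the excess n(NaOH).
So n(NaOH) consumed by the sample = 0.01228 - 0.002097 = 0.01018 mol.
n(H2C4H4O6) = 0.01018 / 2 = 0.005089 mol.
mass H2C4H4O6 = 0.005089 x 150.09 = 0.7639 g, so %H2C4H4O6 = 0.7639/1.1382 x 100 = 67.1%.

67.1%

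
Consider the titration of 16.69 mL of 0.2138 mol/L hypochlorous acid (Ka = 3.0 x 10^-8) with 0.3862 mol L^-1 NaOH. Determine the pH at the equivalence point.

10.33

n(HClO) = 0.2138 x 0.01669 = 0.003568 mol; V(NaOH) at equivalence = 0.003568/0.3862 = 0.009240 L.
At equivalence all the acid is converted to ClO-; total volume = 0.01669 + 0.009240 = 0.02593 L, so [ClO-] = 0.003568/0.02593 = 0.1376 M.
Kb = Kw/Ka = 1.0e-14 / 3.0 x 10^-8 = 3.33e-7.
[OH^-] = sqrt(Kb x [ClO-]) = sqrt(3.33e-7 x 0.1376) = 0.000214 M.
pOH = 3.67, so pH = 14.00 - 3.67 = 10.33.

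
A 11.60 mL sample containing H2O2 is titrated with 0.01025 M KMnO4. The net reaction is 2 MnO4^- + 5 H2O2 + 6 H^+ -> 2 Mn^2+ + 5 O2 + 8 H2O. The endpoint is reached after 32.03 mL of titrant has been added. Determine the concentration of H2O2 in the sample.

0.0708 M

n(KMnO4) = 0.01025 x 0.03203 = 0.0003283 mol.
From the balanced equation, 2 mol KMnO4 reacts with 5 mol H2O2, so n(H2O2) = 0.0003283 x 5/2 = 0.0008208 mol.
[H2O2] = 0.0008208 / 0.01160 L = 0.0708 M.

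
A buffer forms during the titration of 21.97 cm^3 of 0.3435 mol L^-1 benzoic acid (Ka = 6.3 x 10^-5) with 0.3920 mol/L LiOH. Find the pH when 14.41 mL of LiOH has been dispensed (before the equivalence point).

Initial n(C6H5COOH) = 0.3435 x 0.02197 = 0.007547 mol.
n(LiOH) added = 0.3920 x 0.01441 = 0.005649 mol, converting that many moles of C6H5COOH to C6H5COO-.
Remaining n(C6H5COOH) = 0.001898 mol; n(C6H5COO-) = 0.005649 mol.
By Henderson-Hasselbalch, pH = pKa + log([A^-]/[HA]) = 4.20 + log(0.005649/0.001898) = 4.20 + (+0.47) = 4.67.

4.67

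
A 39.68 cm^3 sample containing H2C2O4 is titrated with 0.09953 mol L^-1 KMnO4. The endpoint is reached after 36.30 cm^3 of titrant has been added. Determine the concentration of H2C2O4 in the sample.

0.228 M

n(KMnO4) = 0.09953 x 0.03630 = 0.003613 mol.
From the balanced equation, 2 mol KMnO4 reacts with 5 mol H2C2O4, so n(H2C2O4) = 0.003613 x 5/2 = 0.009032 mol.
[H2C2O4] = 0.009032 / 0.03968 L = 0.228 M.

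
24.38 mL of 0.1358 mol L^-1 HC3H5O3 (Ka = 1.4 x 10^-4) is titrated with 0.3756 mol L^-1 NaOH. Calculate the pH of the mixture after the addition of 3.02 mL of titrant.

3.57

Initial n(HC3H5O3) = 0.1358 x 0.02438 = 0.003311 mol.
n(NaOH) added = 0.3756 x 0.003020 = 0.001134 mol, converting that many moles of HC3H5O3 to C3H5O3-.
Remaining n(HC3H5O3) = 0.002176 mol; n(C3H5O3-) = 0.001134 mol.
By Henderson-Hasselbalch, pH = pKa + log([A^-]/[HA]) = 3.85 + log(0.001134/0.002176) = 3.85 + (-0.28) = 3.57.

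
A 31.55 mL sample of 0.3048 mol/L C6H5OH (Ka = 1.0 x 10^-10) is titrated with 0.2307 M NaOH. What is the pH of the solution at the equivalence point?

11.56

n(C6H5OH) = 0.3048 x 0.03155 = 0.009616 mol; V(NaOH) at equivalence = 0.009616/0.2307 = 0.04168 L.
At equivalence all the acid is converted to C6H5O-; total volume = 0.03155 + 0.04168 = 0.07323 L, so [C6H5O-] = 0.009616/0.07323 = 0.1313 M.
Kb = Kw/Ka = 1.0e-14 / 1.0 x 10^-10 = 0.000100.
[OH^-] = sqrt(Kb x [C6H5O-]) = sqrt(0.000100 x 0.1313) = 0.00362 M.
pOH = 2.44, so pH = 14.00 - 2.44 = 11.56.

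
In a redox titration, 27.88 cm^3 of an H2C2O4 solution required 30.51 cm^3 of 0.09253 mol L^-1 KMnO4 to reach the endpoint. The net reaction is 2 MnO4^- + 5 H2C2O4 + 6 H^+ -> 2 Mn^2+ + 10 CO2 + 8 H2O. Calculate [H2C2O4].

n(KMnO4) = 0.09253 x 0.03051 = 0.002823 mol.
From the balanced equation, 2 mol KMnO4 reacts with 5 mol H2C2O4, so n(H2C2O4) = 0.002823 x 5/2 = 0.007058 mol.
[H2C2O4] = 0.007058 / 0.02788 L = 0.253 M.

0.253 M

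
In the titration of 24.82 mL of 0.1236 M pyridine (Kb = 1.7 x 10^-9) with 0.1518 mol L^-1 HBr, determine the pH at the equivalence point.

3.20

n(C5H5N) = 0.1236 x 0.02482 = 0.003068 mol; V(HBr) at equivalence = 0.003068/0.1518 = 0.02021 L.
At equivalence the base is fully converted to C5H5NH+; total volume = 0.04503 L, so [C5H5NH+] = 0.003068/0.04503 = 0.06813 M.
Ka(C5H5NH+) = Kw/Kb = 1.0e-14 / 1.7 x 10^-9 = 5.88e-6.
[H^+] = sqrt(Ka x [C5H5NH+]) = sqrt(5.88e-6 x 0.06813) = 0.000633 M.
pH = -log(0.000633) = 3.20.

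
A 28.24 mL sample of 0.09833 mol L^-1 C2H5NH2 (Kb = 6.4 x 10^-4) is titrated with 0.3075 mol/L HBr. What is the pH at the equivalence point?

5.97

n(C2H5NH2) = 0.09833 x 0.02824 = 0.002777 mol; V(HBr) at equivalence = 0.002777/0.3075 = 0.009030 L.
At equivalence the base is fully converted to C2H5NH3+; total volume = 0.03727 L, so [C2H5NH3+] = 0.002777/0.03727 = 0.07451 M.
Ka(C2H5NH3+) = Kw/Kb = 1.0e-14 / 6.4 x 10^-4 = 1.56e-11.
[H^+] = sqrt(Ka x [C2H5NH3+]) = sqrt(1.56e-11 x 0.07451) = 1.08e-6 M.
pH = -log(1.08e-6) = 5.97.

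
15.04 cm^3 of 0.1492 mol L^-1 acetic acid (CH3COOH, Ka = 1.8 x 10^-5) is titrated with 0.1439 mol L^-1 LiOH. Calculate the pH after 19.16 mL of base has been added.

n(acid) = 0.1492 x 0.01504 = 0.002244 mol; n(LiOH) added = 0.1439 x 0.01916 = 0.002757 mol.
Base is in excess by 0.002757 - 0.002244 = 0.0005132 mol in a total volume of 0.03420 L.
[OH^-] = 0.0005132/0.03420 = 0.01500 M, so pOH = 1.82 and pH = 14.00 - 1.82 = 12.18.

12.18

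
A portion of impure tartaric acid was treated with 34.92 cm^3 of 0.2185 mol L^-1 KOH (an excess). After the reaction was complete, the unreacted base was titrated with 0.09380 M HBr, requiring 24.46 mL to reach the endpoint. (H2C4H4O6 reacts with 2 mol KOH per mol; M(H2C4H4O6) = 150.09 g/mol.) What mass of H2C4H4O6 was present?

Total n(KOH) added = 0.2185 x 0.03492 = 0.007630 mol.
n(HBr) used = 0.09380 x 0.02446 = 0.002294 mol, which equals the excess n(KOH).
So n(KOH) consumed by the sample = 0.007630 - 0.002294 = 0.005336 mol.
n(H2C4H4O6) = 0.005336 / 2 = 0.002668 mol.
mass = 0.002668 mol x 150.09 g/mol = 0.400 g.

0.400 g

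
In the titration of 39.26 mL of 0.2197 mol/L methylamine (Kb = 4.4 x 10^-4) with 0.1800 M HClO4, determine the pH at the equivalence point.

n(CH3NH2) = 0.2197 x 0.03926 = 0.008625 mol; V(HClO4) at equivalence = 0.008625/0.1800 = 0.04792 L.
At equivalence the base is fully converted to CH3NH3+; total volume = 0.08718 L, so [CH3NH3+] = 0.008625/0.08718 = 0.09894 M.
Ka(CH3NH3+) = Kw/Kb = 1.0e-14 / 4.4 x 10^-4 = 2.27e-11.
[H^+] = sqrt(Ka x [CH3NH3+]) = sqrt(2.27e-11 x 0.09894) = 1.50e-6 M.
pH = -log(1.50e-6) = 5.82.

5.82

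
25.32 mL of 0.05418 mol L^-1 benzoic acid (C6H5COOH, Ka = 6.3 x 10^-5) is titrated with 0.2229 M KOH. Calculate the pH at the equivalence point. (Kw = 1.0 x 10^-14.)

n(C6H5COOH) = 0.05418 x 0.02532 = 0.001372 mol; V(KOH) at equivalence = 0.001372/0.2229 = 0.006154 L.
At equivalence all the acid is converted to C6H5COO-; total volume = 0.02532 + 0.006154 = 0.03147 L, so [C6H5COO-] = 0.001372/0.03147 = 0.04359 M.
Kb = Kw/Ka = 1.0e-14 / 6.3 x 10^-5 = 1.59e-10.
[OH^-] = sqrt(Kb x [C6H5COO-]) = sqrt(1.59e-10 x 0.04359) = 2.63e-6 M.
pOH = 5.58, so pH = 14.00 - 5.58 = 8.42.

8.42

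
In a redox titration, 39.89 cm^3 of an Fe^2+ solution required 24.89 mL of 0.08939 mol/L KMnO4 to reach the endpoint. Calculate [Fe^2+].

n(KMnO4) = 0.08939 x 0.02489 = 0.002225 mol.
From the balanced equation, 1 mol KMnO4 reacts with 5 mol Fe^2+, so n(Fe^2+) = 0.002225 x 5/1 = 0.01112 mol.
[Fe^2+] = 0.01112 / 0.03989 L = 0.279 M.

0.279 M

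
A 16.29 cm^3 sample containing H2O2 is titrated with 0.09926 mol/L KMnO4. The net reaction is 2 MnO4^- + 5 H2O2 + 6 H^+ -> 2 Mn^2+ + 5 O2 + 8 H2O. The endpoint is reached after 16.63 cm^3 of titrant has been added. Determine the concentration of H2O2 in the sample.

0.253 M

n(KMnO4) = 0.09926 x 0.01663 = 0.001651 mol.
From the balanced equation, 2 mol KMnO4 reacts with 5 mol H2O2, so n(H2O2) = 0.001651 x 5/2 = 0.004127 mol.
[H2O2] = 0.004127 / 0.01629 L = 0.253 M.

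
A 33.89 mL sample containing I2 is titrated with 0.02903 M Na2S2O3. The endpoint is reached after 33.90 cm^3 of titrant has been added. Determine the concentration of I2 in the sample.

n(Na2S2O3) = 0.02903 x 0.03390 = 0.0009841 mol.
From the balanced equation, 2 mol Na2S2O3 reacts with 1 mol I2, so n(I2) = 0.0009841 x 1/2 = 0.0004921 mol.
[I2] = 0.0004921 / 0.03389 L = 0.0145 M.

0.0145 M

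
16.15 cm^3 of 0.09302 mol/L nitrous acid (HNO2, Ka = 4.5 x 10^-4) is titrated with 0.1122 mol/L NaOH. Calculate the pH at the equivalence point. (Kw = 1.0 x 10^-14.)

8.03

n(HNO2) = 0.09302 x 0.01615 = 0.001502 mol; V(NaOH) at equivalence = 0.001502/0.1122 = 0.01339 L.
At equivalence all the acid is converted to NO2-; total volume = 0.01615 + 0.01339 = 0.02954 L, so [NO2-] = 0.001502/0.02954 = 0.05086 M.
Kb = Kw/Ka = 1.0e-14 / 4.5 x 10^-4 = 2.22e-11.
[OH^-] = sqrt(Kb x [NO2-]) = sqrt(2.22e-11 x 0.05086) = 1.06e-6 M.
pOH = 5.97, so pH = 14.00 - 5.97 = 8.03.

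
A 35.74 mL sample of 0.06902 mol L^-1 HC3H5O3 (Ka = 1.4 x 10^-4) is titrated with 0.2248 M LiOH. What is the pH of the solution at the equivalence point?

8.29

n(HC3H5O3) = 0.06902 x 0.03574 = 0.002467 mol; V(LiOH) at equivalence = 0.002467/0.2248 = 0.01097 L.
At equivalence all the acid is converted to C3H5O3-; total volume = 0.03574 + 0.01097 = 0.04671 L, so [C3H5O3-] = 0.002467/0.04671 = 0.05281 M.
Kb = Kw/Ka = 1.0e-14 / 1.4 x 10^-4 = 7.14e-11.
[OH^-] = sqrt(Kb x [C3H5O3-]) = sqrt(7.14e-11 x 0.05281) = 1.94e-6 M.
pOH = 5.71, so pH = 14.00 - 5.71 = 8.29.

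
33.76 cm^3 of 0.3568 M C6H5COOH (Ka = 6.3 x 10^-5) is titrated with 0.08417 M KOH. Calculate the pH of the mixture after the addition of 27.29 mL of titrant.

Initial n(C6H5COOH) = 0.3568 x 0.03376 = 0.01205 mol.
n(KOH) added = 0.08417 x 0.02729 = 0.002297 mol, converting that many moles of C6H5COOH to C6H5COO-.
Remaining n(C6H5COOH) = 0.009749 mol; n(C6H5COO-) = 0.002297 mol.
By Henderson-Hasselbalch, pH = pKa + log([A^-]/[HA]) = 4.20 + log(0.002297/0.009749) = 4.20 + (-0.63) = 3.57.

3.57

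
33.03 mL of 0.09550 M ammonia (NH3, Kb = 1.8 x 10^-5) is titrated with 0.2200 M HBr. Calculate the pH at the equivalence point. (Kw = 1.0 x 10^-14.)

5.22

n(NH3) = 0.09550 x 0.03303 = 0.003154 mol; V(HBr) at equivalence = 0.003154/0.2200 = 0.01434 L.
At equivalence the base is fully converted to NH4+; total volume = 0.04737 L, so [NH4+] = 0.003154/0.04737 = 0.06659 M.
Ka(NH4+) = Kw/Kb = 1.0e-14 / 1.8 x 10^-5 = 5.56e-10.
[H^+] = sqrt(Ka x [NH4+]) = sqrt(5.56e-10 x 0.06659) = 6.08e-6 M.
pH = -log(6.08e-6) = 5.22.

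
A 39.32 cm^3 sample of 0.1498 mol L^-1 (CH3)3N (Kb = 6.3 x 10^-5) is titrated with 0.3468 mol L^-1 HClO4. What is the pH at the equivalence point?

5.39

n((CH3)3N) = 0.1498 x 0.03932 = 0.005890 mol; V(HClO4) at equivalence = 0.005890/0.3468 = 0.01698 L.
At equivalence the base is fully converted to (CH3)3NH+; total volume = 0.05630 L, so [(CH3)3NH+] = 0.005890/0.05630 = 0.1046 M.
Ka((CH3)3NH+) = Kw/Kb = 1.0e-14 / 6.3 x 10^-5 = 1.59e-10.
[H^+] = sqrt(Ka x [(CH3)3NH+]) = sqrt(1.59e-10 x 0.1046) = 4.07e-6 M.
pH = -log(4.07e-6) = 5.39.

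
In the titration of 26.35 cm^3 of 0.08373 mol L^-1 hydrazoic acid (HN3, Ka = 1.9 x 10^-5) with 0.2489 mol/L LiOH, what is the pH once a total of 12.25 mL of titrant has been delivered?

n(acid) = 0.08373 x 0.02635 = 0.002206 mol; n(LiOH) added = 0.2489 x 0.01225 = 0.003049 mol.
Base is in excess by 0.003049 - 0.002206 = 0.0008427 mol in a total volume of 0.03860 L.
[OH^-] = 0.0008427/0.03860 = 0.02183 M, so pOH = 1.66 and pH = 14.00 - 1.66 = 12.34.

12.34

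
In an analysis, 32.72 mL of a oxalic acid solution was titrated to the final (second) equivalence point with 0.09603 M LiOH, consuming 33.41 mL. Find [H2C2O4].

n(LiOH) = 0.09603 x 0.03341 = 0.003208 mol.
At the final (second) equivalence point, 2 mol OH^- react per mol H2C2O4, so n(H2C2O4) = 0.003208 / 2 = 0.001604 mol.
[H2C2O4] = 0.001604 / 0.03272 L = 0.0490 M.

0.0490 M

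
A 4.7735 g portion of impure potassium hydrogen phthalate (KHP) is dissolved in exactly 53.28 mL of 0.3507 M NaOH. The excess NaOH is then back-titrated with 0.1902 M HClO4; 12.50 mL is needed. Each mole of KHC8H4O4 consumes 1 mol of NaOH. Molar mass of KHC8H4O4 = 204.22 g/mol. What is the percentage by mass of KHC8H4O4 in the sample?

69.8%

Total n(NaOH) added = 0.3507 x 0.05328 = 0.01869 mol.
n(HClO4) used = 0.1902 x 0.01250 = 0.002377 mol, which equals the excess n(NaOH).
So n(NaOH) consumed by the sample = 0.01869 - 0.002377 = 0.01631 mol.
n(KHC8H4O4) = 0.01631 / 1 = 0.01631 mol.
mass KHC8H4O4 = 0.01631 x 204.22 = 3.330 g, so %KHC8H4O4 = 3.330/4.7735 x 100 = 69.8%.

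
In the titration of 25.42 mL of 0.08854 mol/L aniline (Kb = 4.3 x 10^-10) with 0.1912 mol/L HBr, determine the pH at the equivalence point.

2.93

n(C6H5NH2) = 0.08854 x 0.02542 = 0.002251 mol; V(HBr) at equivalence = 0.002251/0.1912 = 0.01177 L.
At equivalence the base is fully converted to C6H5NH3+; total volume = 0.03719 L, so [C6H5NH3+] = 0.002251/0.03719 = 0.06052 M.
Ka(C6H5NH3+) = Kw/Kb = 1.0e-14 / 4.3 x 10^-10 = 2.33e-5.
[H^+] = sqrt(Ka x [C6H5NH3+]) = sqrt(2.33e-5 x 0.06052) = 0.00119 M.
pH = -log(0.00119) = 2.93.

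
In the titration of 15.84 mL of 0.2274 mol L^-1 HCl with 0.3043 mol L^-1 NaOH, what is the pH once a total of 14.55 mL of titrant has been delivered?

n(acid) = 0.2274 x 0.01584 = 0.003602 mol; n(NaOH) added = 0.3043 x 0.01455 = 0.004428 mol.
Base is in excess by 0.004428 - 0.003602 = 0.0008255 mol in a total volume of 0.03039 L.
[OH^-] = 0.0008255/0.03039 = 0.02717 M, so pOH = 1.57 and pH = 14.00 - 1.57 = 12.43.

12.43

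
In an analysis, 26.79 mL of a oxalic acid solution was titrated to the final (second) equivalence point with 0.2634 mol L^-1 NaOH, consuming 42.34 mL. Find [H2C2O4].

0.208 M

n(NaOH) = 0.2634 x 0.04234 = 0.01115 mol.
At the final (second) equivalence point, 2 mol OH^- react per mol H2C2O4, so n(H2C2O4) = 0.01115 / 2 = 0.005576 mol.
[H2C2O4] = 0.005576 / 0.02679 L = 0.208 M.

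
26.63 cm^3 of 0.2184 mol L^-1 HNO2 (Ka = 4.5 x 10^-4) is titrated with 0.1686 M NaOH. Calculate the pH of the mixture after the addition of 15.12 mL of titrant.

Initial n(HNO2) = 0.2184 x 0.02663 = 0.005816 mol.
n(NaOH) added = 0.1686 x 0.01512 = 0.002549 mol, converting that many moles of HNO2 to NO2-.
Remaining n(HNO2) = 0.003267 mol; n(NO2-) = 0.002549 mol.
By Henderson-Hasselbalch, pH = pKa + log([A^-]/[HA]) = 3.35 + log(0.002549/0.003267) = 3.35 + (-0.11) = 3.24.

3.24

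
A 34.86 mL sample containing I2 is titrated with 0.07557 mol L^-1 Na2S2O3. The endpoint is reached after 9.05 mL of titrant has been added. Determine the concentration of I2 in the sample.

0.00981 M

n(Na2S2O3) = 0.07557 x 0.009050 = 0.0006839 mol.
From the balanced equation, 2 mol Na2S2O3 reacts with 1 mol I2, so n(I2) = 0.0006839 x 1/2 = 0.0003420 mol.
[I2] = 0.0003420 / 0.03486 L = 0.00981 M.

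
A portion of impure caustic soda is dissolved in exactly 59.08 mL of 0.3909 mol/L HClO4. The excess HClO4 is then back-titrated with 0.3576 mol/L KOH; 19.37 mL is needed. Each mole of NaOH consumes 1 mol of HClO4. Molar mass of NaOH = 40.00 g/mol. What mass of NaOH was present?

0.647 g

Total n(HClO4) added = 0.3909 x 0.05908 = 0.02309 mol.
n(KOH) used = 0.3576 x 0.01937 = 0.006927 mol, which equals the excess n(HClO4).
So n(HClO4) consumed by the sample = 0.02309 - 0.006927 = 0.01617 mol.
n(NaOH) = 0.01617 / 1 = 0.01617 mol.
mass = 0.01617 mol x 40.00 g/mol = 0.647 g.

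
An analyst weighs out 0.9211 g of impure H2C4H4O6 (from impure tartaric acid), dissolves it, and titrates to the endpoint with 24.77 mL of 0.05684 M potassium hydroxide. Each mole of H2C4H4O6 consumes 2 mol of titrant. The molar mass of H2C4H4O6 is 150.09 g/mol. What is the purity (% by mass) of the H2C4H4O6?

11.5%

n(KOH) = 0.05684 x 0.02477 = 0.001408 mol.
n(H2C4H4O6) = 0.001408 / 2 = 0.0007040 mol.
mass of H2C4H4O6 = 0.0007040 x 150.09 = 0.1057 g.
% purity = 0.1057 / 0.9211 x 100 = 11.5%.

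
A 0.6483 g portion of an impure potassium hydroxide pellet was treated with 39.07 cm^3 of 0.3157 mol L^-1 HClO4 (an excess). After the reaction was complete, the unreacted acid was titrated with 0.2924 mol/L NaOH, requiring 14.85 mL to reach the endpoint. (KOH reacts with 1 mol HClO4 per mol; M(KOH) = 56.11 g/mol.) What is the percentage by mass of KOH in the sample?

Total n(HClO4) added = 0.3157 x 0.03907 = 0.01233 mol.
n(NaOH) used = 0.2924 x 0.01485 = 0.004342 mol, which equals the excess n(HClO4).
So n(HClO4) consumed by the sample = 0.01233 - 0.004342 = 0.007992 mol.
n(KOH) = 0.007992 / 1 = 0.007992 mol.
mass KOH = 0.007992 x 56.11 = 0.4484 g, so %KOH = 0.4484/0.6483 x 100 = 69.2%.

69.2%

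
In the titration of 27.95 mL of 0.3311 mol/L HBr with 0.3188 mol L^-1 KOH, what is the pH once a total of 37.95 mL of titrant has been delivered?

n(acid) = 0.3311 x 0.02795 = 0.009254 mol; n(KOH) added = 0.3188 x 0.03795 = 0.01210 mol.
Base is in excess by 0.01210 - 0.009254 = 0.002844 mol in a total volume of 0.06590 L.
[OH^-] = 0.002844/0.06590 = 0.04316 M, so pOH = 1.36 and pH = 14.00 - 1.36 = 12.64.

12.64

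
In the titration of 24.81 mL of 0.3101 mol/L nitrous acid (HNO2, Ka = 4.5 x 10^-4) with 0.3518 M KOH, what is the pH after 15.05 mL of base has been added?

3.69

Initial n(HNO2) = 0.3101 x 0.02481 = 0.007694 mol.
n(KOH) added = 0.3518 x 0.01505 = 0.005295 mol, converting that many moles of HNO2 to NO2-.
Remaining n(HNO2) = 0.002399 mol; n(NO2-) = 0.005295 mol.
By Henderson-Hasselbalch, pH = pKa + log([A^-]/[HA]) = 3.35 + log(0.005295/0.002399) = 3.35 + (+0.34) = 3.69.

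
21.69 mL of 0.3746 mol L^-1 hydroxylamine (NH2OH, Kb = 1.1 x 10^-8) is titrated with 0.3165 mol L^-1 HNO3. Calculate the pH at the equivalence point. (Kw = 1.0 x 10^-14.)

n(NH2OH) = 0.3746 x 0.02169 = 0.008125 mol; V(HNO3) at equivalence = 0.008125/0.3165 = 0.02567 L.
At equivalence the base is fully converted to NH3OH+; total volume = 0.04736 L, so [NH3OH+] = 0.008125/0.04736 = 0.1716 M.
Ka(NH3OH+) = Kw/Kb = 1.0e-14 / 1.1 x 10^-8 = 9.09e-7.
[H^+] = sqrt(Ka x [NH3OH+]) = sqrt(9.09e-7 x 0.1716) = 0.000395 M.
pH = -log(0.000395) = 3.40.

3.40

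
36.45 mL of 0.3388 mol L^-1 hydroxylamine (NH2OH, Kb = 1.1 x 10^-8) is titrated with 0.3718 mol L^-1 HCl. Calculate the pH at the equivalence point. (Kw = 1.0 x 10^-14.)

n(NH2OH) = 0.3388 x 0.03645 = 0.01235 mol; V(HCl) at equivalence = 0.01235/0.3718 = 0.03321 L.
At equivalence the base is fully converted to NH3OH+; total volume = 0.06966 L, so [NH3OH+] = 0.01235/0.06966 = 0.1773 M.
Ka(NH3OH+) = Kw/Kb = 1.0e-14 / 1.1 x 10^-8 = 9.09e-7.
[H^+] = sqrt(Ka x [NH3OH+]) = sqrt(9.09e-7 x 0.1773) = 0.000401 M.
pH = -log(0.000401) = 3.40.

3.40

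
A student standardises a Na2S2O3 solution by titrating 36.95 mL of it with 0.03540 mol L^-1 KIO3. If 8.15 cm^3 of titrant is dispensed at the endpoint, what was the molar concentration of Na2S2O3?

0.0468 M

n(KIO3) = 0.03540 x 0.008150 = 0.0002885 mol.
From the balanced equation, 1 mol KIO3 reacts with 6 mol Na2S2O3, so n(Na2S2O3) = 0.0002885 x 6/1 = 0.001731 mol.
[Na2S2O3] = 0.001731 / 0.03695 L = 0.0468 M.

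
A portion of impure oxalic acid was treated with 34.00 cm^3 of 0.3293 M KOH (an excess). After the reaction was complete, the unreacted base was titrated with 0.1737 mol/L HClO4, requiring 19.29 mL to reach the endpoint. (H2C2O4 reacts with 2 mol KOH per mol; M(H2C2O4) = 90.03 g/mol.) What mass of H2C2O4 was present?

Total n(KOH) added = 0.3293 x 0.03400 = 0.01120 mol.
n(HClO4) used = 0.1737 x 0.01929 = 0.003351 mol, which equals the excess n(KOH).
So n(KOH) consumed by the sample = 0.01120 - 0.003351 = 0.007846 mol.
n(H2C2O4) = 0.007846 / 2 = 0.003923 mol.
mass = 0.003923 mol x 90.03 g/mol = 0.353 g.

0.353 g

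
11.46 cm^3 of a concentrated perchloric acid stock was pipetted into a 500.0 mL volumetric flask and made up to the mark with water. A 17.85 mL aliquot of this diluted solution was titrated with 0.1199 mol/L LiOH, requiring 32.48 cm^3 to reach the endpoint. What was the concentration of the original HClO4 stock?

n(LiOH) = 0.1199 x 0.03248 = 0.003894 mol.
n(HClO4) in the aliquot = 0.003894 mol.
[diluted HClO4] = 0.003894 / 0.01785 = 0.2182 M.
Dilution factor = 500.0/11.46 = 43.63, so [stock] = 0.2182 x 43.63 = 9.52 M.

9.52 M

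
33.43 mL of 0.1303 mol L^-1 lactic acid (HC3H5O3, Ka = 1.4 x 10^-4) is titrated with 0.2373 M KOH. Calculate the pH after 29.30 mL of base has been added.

12.62

n(acid) = 0.1303 x 0.03343 = 0.004356 mol; n(KOH) added = 0.2373 x 0.02930 = 0.006953 mol.
Base is in excess by 0.006953 - 0.004356 = 0.002597 mol in a total volume of 0.06273 L.
[OH^-] = 0.002597/0.06273 = 0.04140 M, so pOH = 1.38 and pH = 14.00 - 1.38 = 12.62.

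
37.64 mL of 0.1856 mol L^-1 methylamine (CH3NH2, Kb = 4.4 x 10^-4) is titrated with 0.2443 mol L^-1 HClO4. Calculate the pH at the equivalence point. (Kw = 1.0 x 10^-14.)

5.81

n(CH3NH2) = 0.1856 x 0.03764 = 0.006986 mol; V(HClO4) at equivalence = 0.006986/0.2443 = 0.02860 L.
At equivalence the base is fully converted to CH3NH3+; total volume = 0.06624 L, so [CH3NH3+] = 0.006986/0.06624 = 0.1055 M.
Ka(CH3NH3+) = Kw/Kb = 1.0e-14 / 4.4 x 10^-4 = 2.27e-11.
[H^+] = sqrt(Ka x [CH3NH3+]) = sqrt(2.27e-11 x 0.1055) = 1.55e-6 M.
pH = -log(1.55e-6) = 5.81.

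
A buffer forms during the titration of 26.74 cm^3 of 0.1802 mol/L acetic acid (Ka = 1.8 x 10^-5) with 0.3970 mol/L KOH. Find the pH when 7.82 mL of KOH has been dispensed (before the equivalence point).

5.00

Initial n(CH3COOH) = 0.1802 x 0.02674 = 0.004819 mol.
n(KOH) added = 0.3970 x 0.007820 = 0.003105 mol, converting that many moles of CH3COOH to CH3COO-.
Remaining n(CH3COOH) = 0.001714 mol; n(CH3COO-) = 0.003105 mol.
By Henderson-Hasselbalch, pH = pKa + log([A^-]/[HA]) = 4.74 + log(0.003105/0.001714) = 4.74 + (+0.26) = 5.00.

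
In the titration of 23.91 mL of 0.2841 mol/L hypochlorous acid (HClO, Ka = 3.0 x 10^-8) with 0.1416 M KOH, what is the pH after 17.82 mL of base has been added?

7.29

Initial n(HClO) = 0.2841 x 0.02391 = 0.006793 mol.
n(KOH) added = 0.1416 x 0.01782 = 0.002523 mol, converting that many moles of HClO to ClO-.
Remaining n(HClO) = 0.004270 mol; n(ClO-) = 0.002523 mol.
By Henderson-Hasselbalch, pH = pKa + log([A^-]/[HA]) = 7.52 + log(0.002523/0.004270) = 7.52 + (-0.23) = 7.29.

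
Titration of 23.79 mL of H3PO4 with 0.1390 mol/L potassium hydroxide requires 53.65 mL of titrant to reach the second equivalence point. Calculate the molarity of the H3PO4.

n(KOH) = 0.1390 x 0.05365 = 0.007457 mol.
At the second equivalence point, 2 mol OH^- react per mol H3PO4, so n(H3PO4) = 0.007457 / 2 = 0.003729 mol.
[H3PO4] = 0.003729 / 0.02379 L = 0.157 M.

0.157 M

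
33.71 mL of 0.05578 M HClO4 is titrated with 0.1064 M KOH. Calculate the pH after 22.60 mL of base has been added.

11.97

n(acid) = 0.05578 x 0.03371 = 0.001880 mol; n(KOH) added = 0.1064 x 0.02260 = 0.002405 mol.
Base is in excess by 0.002405 - 0.001880 = 0.0005243 mol in a total volume of 0.05631 L.
[OH^-] = 0.0005243/0.05631 = 0.009311 M, so pOH = 2.03 and pH = 14.00 - 2.03 = 11.97.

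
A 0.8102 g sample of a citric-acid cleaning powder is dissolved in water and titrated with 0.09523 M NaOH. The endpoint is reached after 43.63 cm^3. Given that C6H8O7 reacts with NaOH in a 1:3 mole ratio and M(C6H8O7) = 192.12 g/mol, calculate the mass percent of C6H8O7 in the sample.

32.8%

n(NaOH) = 0.09523 x 0.04363 = 0.004155 mol.
n(C6H8O7) = 0.004155 / 3 = 0.001385 mol.
mass of C6H8O7 = 0.001385 x 192.12 = 0.2661 g.
% purity = 0.2661 / 0.8102 x 100 = 32.8%.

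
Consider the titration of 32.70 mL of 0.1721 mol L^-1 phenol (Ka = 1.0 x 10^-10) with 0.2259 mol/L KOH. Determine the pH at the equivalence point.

11.49

n(C6H5OH) = 0.1721 x 0.03270 = 0.005628 mol; V(KOH) at equivalence = 0.005628/0.2259 = 0.02491 L.
At equivalence all the acid is converted to C6H5O-; total volume = 0.03270 + 0.02491 = 0.05761 L, so [C6H5O-] = 0.005628/0.05761 = 0.09768 M.
Kb = Kw/Ka = 1.0e-14 / 1.0 x 10^-10 = 0.000100.
[OH^-] = sqrt(Kb x [C6H5O-]) = sqrt(0.000100 x 0.09768) = 0.00313 M.
pOH = 2.51, so pH = 14.00 - 2.51 = 11.49.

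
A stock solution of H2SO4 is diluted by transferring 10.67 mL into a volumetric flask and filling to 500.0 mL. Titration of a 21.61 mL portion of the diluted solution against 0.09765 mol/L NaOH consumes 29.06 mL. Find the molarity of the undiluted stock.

3.08 M

n(NaOH) = 0.09765 x 0.02906 = 0.002838 mol.
n(H2SO4) in the aliquot = 0.002838 x 1/2 = 0.001419 mol.
[diluted H2SO4] = 0.001419 / 0.02161 = 0.06566 M.
Dilution factor = 500.0/10.67 = 46.86, so [stock] = 0.06566 x 46.86 = 3.08 M.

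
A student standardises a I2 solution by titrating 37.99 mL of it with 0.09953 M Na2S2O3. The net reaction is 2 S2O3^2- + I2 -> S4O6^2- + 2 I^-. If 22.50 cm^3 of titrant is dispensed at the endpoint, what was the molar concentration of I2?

n(Na2S2O3) = 0.09953 x 0.02250 = 0.002239 mol.
From the balanced equation, 2 mol Na2S2O3 reacts with 1 mol I2, so n(I2) = 0.002239 x 1/2 = 0.001120 mol.
[I2] = 0.001120 / 0.03799 L = 0.0295 M.

0.0295 M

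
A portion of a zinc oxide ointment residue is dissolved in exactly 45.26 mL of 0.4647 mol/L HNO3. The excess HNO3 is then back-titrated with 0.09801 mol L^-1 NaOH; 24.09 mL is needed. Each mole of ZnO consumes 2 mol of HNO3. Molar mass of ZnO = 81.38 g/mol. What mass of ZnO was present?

0.760 g

Total n(HNO3) added = 0.4647 x 0.04526 = 0.02103 mol.
n(NaOH) used = 0.09801 x 0.02409 = 0.002361 mol, which equals the excess n(HNO3).
So n(HNO3) consumed by the sample = 0.02103 - 0.002361 = 0.01867 mol.
n(ZnO) = 0.01867 / 2 = 0.009336 mol.
mass = 0.009336 mol x 81.38 g/mol = 0.760 g.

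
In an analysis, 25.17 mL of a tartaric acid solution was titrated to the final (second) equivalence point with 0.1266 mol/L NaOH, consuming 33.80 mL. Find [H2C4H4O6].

n(NaOH) = 0.1266 x 0.03380 = 0.004279 mol.
At the final (second) equivalence point, 2 mol OH^- react per mol H2C4H4O6, so n(H2C4H4O6) = 0.004279 / 2 = 0.002140 mol.
[H2C4H4O6] = 0.002140 / 0.02517 L = 0.0850 M.

0.0850 M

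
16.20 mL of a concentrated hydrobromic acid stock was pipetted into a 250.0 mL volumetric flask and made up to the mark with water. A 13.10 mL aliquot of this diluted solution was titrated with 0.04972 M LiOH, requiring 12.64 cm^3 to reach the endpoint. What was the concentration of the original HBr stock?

0.740 M

n(LiOH) = 0.04972 x 0.01264 = 0.0006285 mol.
n(HBr) in the aliquot = 0.0006285 mol.
[diluted HBr] = 0.0006285 / 0.01310 = 0.04797 M.
Dilution factor = 250.0/16.20 = 15.43, so [stock] = 0.04797 x 15.43 = 0.740 M.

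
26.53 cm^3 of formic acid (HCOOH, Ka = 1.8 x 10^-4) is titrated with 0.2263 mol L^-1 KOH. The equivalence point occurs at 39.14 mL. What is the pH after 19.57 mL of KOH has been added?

3.74

19.57 mL is exactly half the equivalence volume (39.14/2), i.e. the half-equivalence point.
There, n(HA) = n(A^-), so pH = pKa = -log(1.8 x 10^-4) = 3.74.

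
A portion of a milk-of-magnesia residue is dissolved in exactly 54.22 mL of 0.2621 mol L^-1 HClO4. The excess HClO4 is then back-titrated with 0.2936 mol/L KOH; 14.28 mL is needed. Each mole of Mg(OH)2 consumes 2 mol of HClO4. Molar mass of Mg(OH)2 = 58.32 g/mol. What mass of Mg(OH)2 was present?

Total n(HClO4) added = 0.2621 x 0.05422 = 0.01421 mol.
n(KOH) used = 0.2936 x 0.01428 = 0.004193 mol, which equals the excess n(HClO4).
So n(HClO4) consumed by the sample = 0.01421 - 0.004193 = 0.01002 mol.
n(Mg(OH)2) = 0.01002 / 2 = 0.005009 mol.
mass = 0.005009 mol x 58.32 g/mol = 0.292 g.

0.292 g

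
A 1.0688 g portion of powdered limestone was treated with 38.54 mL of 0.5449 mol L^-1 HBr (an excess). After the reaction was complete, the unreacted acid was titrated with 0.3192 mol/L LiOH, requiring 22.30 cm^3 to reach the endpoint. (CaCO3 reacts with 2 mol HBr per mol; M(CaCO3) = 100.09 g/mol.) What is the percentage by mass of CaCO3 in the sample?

Total n(HBr) added = 0.5449 x 0.03854 = 0.02100 mol.
n(LiOH) used = 0.3192 x 0.02230 = 0.007118 mol, which equals the excess n(HBr).
So n(HBr) consumed by the sample = 0.02100 - 0.007118 = 0.01388 mol.
n(CaCO3) = 0.01388 / 2 = 0.006941 mol.
mass CaCO3 = 0.006941 x 100.09 = 0.6947 g, so %CaCO3 = 0.6947/1.0688 x 100 = 65.0%.

65.0%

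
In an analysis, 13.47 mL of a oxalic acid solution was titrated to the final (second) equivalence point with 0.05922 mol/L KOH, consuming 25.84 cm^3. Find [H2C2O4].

n(KOH) = 0.05922 x 0.02584 = 0.001530 mol.
At the final (second) equivalence point, 2 mol OH^- react per mol H2C2O4, so n(H2C2O4) = 0.001530 / 2 = 0.0007651 mol.
[H2C2O4] = 0.0007651 / 0.01347 L = 0.0568 M.

0.0568 M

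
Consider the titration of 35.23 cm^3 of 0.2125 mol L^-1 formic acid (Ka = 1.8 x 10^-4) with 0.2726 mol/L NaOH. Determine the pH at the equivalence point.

n(HCOOH) = 0.2125 x 0.03523 = 0.007486 mol; V(NaOH) at equivalence = 0.007486/0.2726 = 0.02746 L.
At equivalence all the acid is converted to HCOO-; total volume = 0.03523 + 0.02746 = 0.06269 L, so [HCOO-] = 0.007486/0.06269 = 0.1194 M.
Kb = Kw/Ka = 1.0e-14 / 1.8 x 10^-4 = 5.56e-11.
[OH^-] = sqrt(Kb x [HCOO-]) = sqrt(5.56e-11 x 0.1194) = 2.58e-6 M.
pOH = 5.59, so pH = 14.00 - 5.59 = 8.41.

8.41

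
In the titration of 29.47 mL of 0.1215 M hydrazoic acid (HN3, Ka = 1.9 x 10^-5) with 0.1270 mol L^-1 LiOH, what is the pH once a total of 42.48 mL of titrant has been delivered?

12.40

n(acid) = 0.1215 x 0.02947 = 0.003581 mol; n(LiOH) added = 0.1270 x 0.04248 = 0.005395 mol.
Base is in excess by 0.005395 - 0.003581 = 0.001814 mol in a total volume of 0.07195 L.
[OH^-] = 0.001814/0.07195 = 0.02522 M, so pOH = 1.60 and pH = 14.00 - 1.60 = 12.40.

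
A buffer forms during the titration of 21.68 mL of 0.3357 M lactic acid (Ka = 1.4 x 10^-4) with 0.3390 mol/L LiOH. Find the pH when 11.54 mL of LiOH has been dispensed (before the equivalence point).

3.92

Initial n(HC3H5O3) = 0.3357 x 0.02168 = 0.007278 mol.
n(LiOH) added = 0.3390 x 0.01154 = 0.003912 mol, converting that many moles of HC3H5O3 to C3H5O3-.
Remaining n(HC3H5O3) = 0.003366 mol; n(C3H5O3-) = 0.003912 mol.
By Henderson-Hasselbalch, pH = pKa + log([A^-]/[HA]) = 3.85 + log(0.003912/0.003366) = 3.85 + (+0.07) = 3.92.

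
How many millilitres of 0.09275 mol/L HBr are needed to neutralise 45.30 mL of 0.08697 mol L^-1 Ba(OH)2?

85.0 mL

n(Ba(OH)2) = 0.08697 mol/L x 0.04530 L = 0.003940 mol.
The neutralisation is 1 Ba(OH)2 : 2 HBr, so n(HBr) = 0.003940 x 2/1 = 0.007879 mol.
V(HBr) = 0.007879 / 0.09275 = 0.08495 L = 85.0 mL.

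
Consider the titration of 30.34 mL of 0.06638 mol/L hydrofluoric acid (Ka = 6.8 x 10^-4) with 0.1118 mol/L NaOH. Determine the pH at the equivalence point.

n(HF) = 0.06638 x 0.03034 = 0.002014 mol; V(NaOH) at equivalence = 0.002014/0.1118 = 0.01801 L.
At equivalence all the acid is converted to F-; total volume = 0.03034 + 0.01801 = 0.04835 L, so [F-] = 0.002014/0.04835 = 0.04165 M.
Kb = Kw/Ka = 1.0e-14 / 6.8 x 10^-4 = 1.47e-11.
[OH^-] = sqrt(Kb x [F-]) = sqrt(1.47e-11 x 0.04165) = 7.83e-7 M.
pOH = 6.11, so pH = 14.00 - 6.11 = 7.89.

7.89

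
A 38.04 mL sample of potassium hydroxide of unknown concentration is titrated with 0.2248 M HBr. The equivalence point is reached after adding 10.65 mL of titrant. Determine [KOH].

n(HBr) delivered = 0.2248 x 0.01065 = 0.002394 mol.
For a 1:1 reaction, n(KOH) = 0.002394 mol.
[KOH] = 0.002394 mol / 0.03804 L = 0.0629 M.

0.0629 M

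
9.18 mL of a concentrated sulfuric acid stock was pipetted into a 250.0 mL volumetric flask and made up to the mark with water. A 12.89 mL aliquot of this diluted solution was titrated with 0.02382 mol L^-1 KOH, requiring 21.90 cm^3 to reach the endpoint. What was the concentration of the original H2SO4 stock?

n(KOH) = 0.02382 x 0.02190 = 0.0005217 mol.
n(H2SO4) in the aliquot = 0.0005217 x 1/2 = 0.0002608 mol.
[diluted H2SO4] = 0.0002608 / 0.01289 = 0.02023 M.
Dilution factor = 250.0/9.180 = 27.23, so [stock] = 0.02023 x 27.23 = 0.551 M.

0.551 M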